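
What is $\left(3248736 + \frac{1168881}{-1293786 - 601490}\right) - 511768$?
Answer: $\frac{5187308594287}{1895276} \approx 2.737 \cdot 10^{6}$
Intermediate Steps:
$\left(3248736 + \frac{1168881}{-1293786 - 601490}\right) - 511768 = \left(3248736 + \frac{1168881}{-1895276}\right) - 511768 = \left(3248736 + 1168881 \left(- \frac{1}{1895276}\right)\right) - 511768 = \left(3248736 - \frac{1168881}{1895276}\right) - 511768 = \frac{6157250202255}{1895276} - 511768 = \frac{5187308594287}{1895276}$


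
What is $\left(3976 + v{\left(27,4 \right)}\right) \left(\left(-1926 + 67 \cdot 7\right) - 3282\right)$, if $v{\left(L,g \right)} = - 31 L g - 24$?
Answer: $-2862356$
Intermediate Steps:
$v{\left(L,g \right)} = -24 - 31 L g$ ($v{\left(L,g \right)} = - 31 L g - 24 = -24 - 31 L g$)
$\left(3976 + v{\left(27,4 \right)}\right) \left(\left(-1926 + 67 \cdot 7\right) - 3282\right) = \left(3976 - \left(24 + 837 \cdot 4\right)\right) \left(\left(-1926 + 67 \cdot 7\right) - 3282\right) = \left(3976 - 3372\right) \left(\left(-1926 + 469\right) - 3282\right) = \left(3976 - 3372\right) \left(-1457 - 3282\right) = 604 \left(-4739\right) = -2862356$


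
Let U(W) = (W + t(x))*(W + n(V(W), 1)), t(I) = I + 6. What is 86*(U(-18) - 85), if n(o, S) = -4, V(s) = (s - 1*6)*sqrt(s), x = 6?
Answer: 4042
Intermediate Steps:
V(s) = sqrt(s)*(-6 + s) (V(s) = (s - 6)*sqrt(s) = (-6 + s)*sqrt(s) = sqrt(s)*(-6 + s))
t(I) = 6 + I
U(W) = (-4 + W)*(12 + W) (U(W) = (W + (6 + 6))*(W - 4) = (W + 12)*(-4 + W) = (12 + W)*(-4 + W) = (-4 + W)*(12 + W))
86*(U(-18) - 85) = 86*((-48 + (-18)**2 + 8*(-18)) - 85) = 86*((-48 + 324 - 144) - 85) = 86*(132 - 85) = 86*47 = 4042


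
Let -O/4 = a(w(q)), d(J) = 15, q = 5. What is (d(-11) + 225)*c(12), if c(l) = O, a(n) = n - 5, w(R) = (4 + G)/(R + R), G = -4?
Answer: 4800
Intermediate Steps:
w(R) = 0 (w(R) = (4 - 4)/(R + R) = 0/((2*R)) = 0*(1/(2*R)) = 0)
a(n) = -5 + n
O = 20 (O = -4*(-5 + 0) = -4*(-5) = 20)
c(l) = 20
(d(-11) + 225)*c(12) = (15 + 225)*20 = 240*20 = 4800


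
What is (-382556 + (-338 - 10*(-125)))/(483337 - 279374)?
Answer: -381644/203963 ≈ -1.8711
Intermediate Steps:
(-382556 + (-338 - 10*(-125)))/(483337 - 279374) = (-382556 + (-338 + 1250))/203963 = (-382556 + 912)*(1/203963) = -381644*1/203963 = -381644/203963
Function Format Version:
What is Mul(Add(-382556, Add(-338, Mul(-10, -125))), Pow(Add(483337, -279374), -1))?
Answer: Rational(-381644, 203963) ≈ -1.8711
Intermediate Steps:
Mul(Add(-382556, Add(-338, Mul(-10, -125))), Pow(Add(483337, -279374), -1)) = Mul(Add(-382556, Add(-338, 1250)), Pow(203963, -1)) = Mul(Add(-382556, 912), Rational(1, 203963)) = Mul(-381644, Rational(1, 203963)) = Rational(-381644, 203963)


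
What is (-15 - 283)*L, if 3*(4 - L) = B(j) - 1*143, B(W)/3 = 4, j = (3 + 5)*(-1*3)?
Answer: -42614/3 ≈ -14205.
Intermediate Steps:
j = -24 (j = 8*(-3) = -24)
B(W) = 12 (B(W) = 3*4 = 12)
L = 143/3 (L = 4 - (12 - 1*143)/3 = 4 - (12 - 143)/3 = 4 - ⅓*(-131) = 4 + 131/3 = 143/3 ≈ 47.667)
(-15 - 283)*L = (-15 - 283)*(143/3) = -298*143/3 = -42614/3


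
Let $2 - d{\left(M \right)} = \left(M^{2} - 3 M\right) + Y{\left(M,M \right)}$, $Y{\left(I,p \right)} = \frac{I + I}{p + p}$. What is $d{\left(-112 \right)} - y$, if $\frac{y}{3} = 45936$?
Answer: $-150687$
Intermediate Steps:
$y = 137808$ ($y = 3 \cdot 45936 = 137808$)
$Y{\left(I,p \right)} = \frac{I}{p}$ ($Y{\left(I,p \right)} = \frac{2 I}{2 p} = 2 I \frac{1}{2 p} = \frac{I}{p}$)
$d{\left(M \right)} = 1 - M^{2} + 3 M$ ($d{\left(M \right)} = 2 - \left(\left(M^{2} - 3 M\right) + \frac{M}{M}\right) = 2 - \left(\left(M^{2} - 3 M\right) + 1\right) = 2 - \left(1 + M^{2} - 3 M\right) = 1 - M^{2} + 3 M$)
$d{\left(-112 \right)} - y = \left(1 - \left(-112\right)^{2} + 3 \left(-112\right)\right) - 137808 = \left(1 - 12544 - 336\right) - 137808 = -12879 - 137808 = -150687$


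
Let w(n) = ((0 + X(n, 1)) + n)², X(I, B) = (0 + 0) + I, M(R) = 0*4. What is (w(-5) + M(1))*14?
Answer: 1400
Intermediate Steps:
M(R) = 0
X(I, B) = I (X(I, B) = 0 + I = I)
w(n) = 4*n² (w(n) = ((0 + n) + n)² = (n + n)² = (2*n)² = 4*n²)
(w(-5) + M(1))*14 = (4*(-5)² + 0)*14 = (4*25 + 0)*14 = (100 + 0)*14 = 100*14 = 1400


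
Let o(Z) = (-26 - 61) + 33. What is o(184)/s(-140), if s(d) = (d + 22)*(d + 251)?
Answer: 9/2183 ≈ 0.0041228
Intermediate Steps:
s(d) = (22 + d)*(251 + d)
o(Z) = -54 (o(Z) = -87 + 33 = -54)
o(184)/s(-140) = -54/(5522 + (-140)**2 + 273*(-140)) = -54/(5522 + 19600 - 38220) = -54/(-13098) = -54*(-1/13098) = 9/2183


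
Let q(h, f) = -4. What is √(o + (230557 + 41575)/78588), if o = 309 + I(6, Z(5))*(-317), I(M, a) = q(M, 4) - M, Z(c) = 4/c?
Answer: √149360742118/6549 ≈ 59.012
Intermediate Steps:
I(M, a) = -4 - M
o = 3479 (o = 309 + (-4 - 1*6)*(-317) = 309 + (-4 - 6)*(-317) = 309 - 10*(-317) = 309 + 3170 = 3479)
√(o + (230557 + 41575)/78588) = √(3479 + (230557 + 41575)/78588) = √(3479 + 272132*(1/78588)) = √(3479 + 68033/19647) = √(68419946/19647) = √149360742118/6549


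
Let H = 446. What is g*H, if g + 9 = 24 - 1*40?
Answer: -11150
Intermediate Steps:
g = -25 (g = -9 + (24 - 1*40) = -9 + (24 - 40) = -9 - 16 = -25)
g*H = -25*446 = -11150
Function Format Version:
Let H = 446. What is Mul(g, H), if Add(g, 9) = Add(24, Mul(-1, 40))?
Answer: -11150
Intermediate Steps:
g = -25 (g = Add(-9, Add(24, Mul(-1, 40))) = Add(-9, Add(24, -40)) = Add(-9, -16) = -25)
Mul(g, H) = Mul(-25, 446) = -11150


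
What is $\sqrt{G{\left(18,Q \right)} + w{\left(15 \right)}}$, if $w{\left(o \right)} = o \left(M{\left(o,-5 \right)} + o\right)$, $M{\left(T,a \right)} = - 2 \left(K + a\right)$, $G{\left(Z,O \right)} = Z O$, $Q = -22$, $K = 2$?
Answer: $9 i \approx 9.0 i$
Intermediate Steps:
$G{\left(Z,O \right)} = O Z$
$M{\left(T,a \right)} = -4 - 2 a$ ($M{\left(T,a \right)} = - 2 \left(2 + a\right) = -4 - 2 a$)
$w{\left(o \right)} = o \left(6 + o\right)$ ($w{\left(o \right)} = o \left(\left(-4 - -10\right) + o\right) = o \left(\left(-4 + 10\right) + o\right) = o \left(6 + o\right)$)
$\sqrt{G{\left(18,Q \right)} + w{\left(15 \right)}} = \sqrt{\left(-22\right) 18 + 15 \left(6 + 15\right)} = \sqrt{-396 + 15 \cdot 21} = \sqrt{-396 + 315} = \sqrt{-81} = 9 i$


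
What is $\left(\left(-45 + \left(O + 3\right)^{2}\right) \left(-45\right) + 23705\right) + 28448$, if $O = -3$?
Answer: $54178$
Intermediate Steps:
$\left(\left(-45 + \left(O + 3\right)^{2}\right) \left(-45\right) + 23705\right) + 28448 = \left(\left(-45 + \left(-3 + 3\right)^{2}\right) \left(-45\right) + 23705\right) + 28448 = \left(\left(-45 + 0^{2}\right) \left(-45\right) + 23705\right) + 28448 = \left(\left(-45 + 0\right) \left(-45\right) + 23705\right) + 28448 = \left(\left(-45\right) \left(-45\right) + 23705\right) + 28448 = \left(2025 + 23705\right) + 28448 = 25730 + 28448 = 54178$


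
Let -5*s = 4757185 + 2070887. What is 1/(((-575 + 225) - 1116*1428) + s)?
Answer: -5/14798062 ≈ -3.3788e-7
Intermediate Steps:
s = -6828072/5 (s = -(4757185 + 2070887)/5 = -⅕*6828072 = -6828072/5 ≈ -1.3656e+6)
1/(((-575 + 225) - 1116*1428) + s) = 1/(((-575 + 225) - 1116*1428) - 6828072/5) = 1/((-350 - 1593648) - 6828072/5) = 1/(-1593998 - 6828072/5) = 1/(-14798062/5) = -5/14798062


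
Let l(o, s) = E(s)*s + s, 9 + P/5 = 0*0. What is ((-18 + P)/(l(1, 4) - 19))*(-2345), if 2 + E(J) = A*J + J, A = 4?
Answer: 49245/19 ≈ 2591.8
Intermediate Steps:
P = -45 (P = -45 + 5*(0*0) = -45 + 5*0 = -45 + 0 = -45)
E(J) = -2 + 5*J (E(J) = -2 + (4*J + J) = -2 + 5*J)
l(o, s) = s + s*(-2 + 5*s) (l(o, s) = (-2 + 5*s)*s + s = s*(-2 + 5*s) + s = s + s*(-2 + 5*s))
((-18 + P)/(l(1, 4) - 19))*(-2345) = ((-18 - 45)/(4*(-1 + 5*4) - 19))*(-2345) = -63/(4*(-1 + 20) - 19)*(-2345) = -63/(4*19 - 19)*(-2345) = -63/(76 - 19)*(-2345) = -63/57*(-2345) = -63*1/57*(-2345) = -21/19*(-2345) = 49245/19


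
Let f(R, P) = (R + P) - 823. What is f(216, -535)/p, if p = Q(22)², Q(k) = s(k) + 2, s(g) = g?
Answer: -571/288 ≈ -1.9826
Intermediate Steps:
f(R, P) = -823 + P + R (f(R, P) = (P + R) - 823 = -823 + P + R)
Q(k) = 2 + k (Q(k) = k + 2 = 2 + k)
p = 576 (p = (2 + 22)² = 24² = 576)
f(216, -535)/p = (-823 - 535 + 216)/576 = -1142*1/576 = -571/288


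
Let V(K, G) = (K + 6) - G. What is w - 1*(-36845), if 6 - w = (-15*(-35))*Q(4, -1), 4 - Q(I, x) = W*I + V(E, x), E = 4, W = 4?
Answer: 48926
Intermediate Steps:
V(K, G) = 6 + K - G (V(K, G) = (6 + K) - G = 6 + K - G)
Q(I, x) = -6 + x - 4*I (Q(I, x) = 4 - (4*I + (6 + 4 - x)) = 4 - (4*I + (10 - x)) = 4 - (10 - x + 4*I) = 4 + (-10 + x - 4*I) = -6 + x - 4*I)
w = 12081 (w = 6 - (-15*(-35))*(-6 - 1 - 4*4) = 6 - 525*(-6 - 1 - 16) = 6 - 525*(-23) = 6 - 1*(-12075) = 6 + 12075 = 12081)
w - 1*(-36845) = 12081 - 1*(-36845) = 12081 + 36845 = 48926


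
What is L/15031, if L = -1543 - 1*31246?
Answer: -32789/15031 ≈ -2.1814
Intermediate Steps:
L = -32789 (L = -1543 - 31246 = -32789)
L/15031 = -32789/15031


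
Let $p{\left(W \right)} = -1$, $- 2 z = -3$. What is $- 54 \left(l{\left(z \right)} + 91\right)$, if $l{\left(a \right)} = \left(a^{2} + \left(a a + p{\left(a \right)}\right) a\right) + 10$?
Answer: $- \frac{22707}{4} \approx -5676.8$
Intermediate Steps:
$z = \frac{3}{2}$ ($z = \left(- \frac{1}{2}\right) \left(-3\right) = \frac{3}{2} \approx 1.5$)
$l{\left(a \right)} = 10 + a^{2} + a \left(-1 + a^{2}\right)$ ($l{\left(a \right)} = \left(a^{2} + \left(a a - 1\right) a\right) + 10 = \left(a^{2} + \left(a^{2} - 1\right) a\right) + 10 = \left(a^{2} + \left(-1 + a^{2}\right) a\right) + 10 = \left(a^{2} + a \left(-1 + a^{2}\right)\right) + 10 = 10 + a^{2} + a \left(-1 + a^{2}\right)$)
$- 54 \left(l{\left(z \right)} + 91\right) = - 54 \left(\left(10 + \left(\frac{3}{2}\right)^{2} + \left(\frac{3}{2}\right)^{3} - \frac{3}{2}\right) + 91\right) = - 54 \left(\left(10 + \frac{9}{4} + \frac{27}{8} - \frac{3}{2}\right) + 91\right) = - 54 \left(\frac{113}{8} + 91\right) = \left(-54\right) \frac{841}{8} = - \frac{22707}{4}$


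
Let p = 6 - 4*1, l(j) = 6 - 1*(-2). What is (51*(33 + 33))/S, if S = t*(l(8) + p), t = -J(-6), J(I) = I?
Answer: 561/10 ≈ 56.100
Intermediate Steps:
l(j) = 8 (l(j) = 6 + 2 = 8)
p = 2 (p = 6 - 4 = 2)
t = 6 (t = -1*(-6) = 6)
S = 60 (S = 6*(8 + 2) = 6*10 = 60)
(51*(33 + 33))/S = (51*(33 + 33))/60 = (51*66)*(1/60) = 3366*(1/60) = 561/10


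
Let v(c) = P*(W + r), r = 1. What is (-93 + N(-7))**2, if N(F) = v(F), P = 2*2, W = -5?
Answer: 11881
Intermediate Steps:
P = 4
v(c) = -16 (v(c) = 4*(-5 + 1) = 4*(-4) = -16)
N(F) = -16
(-93 + N(-7))**2 = (-93 - 16)**2 = (-109)**2 = 11881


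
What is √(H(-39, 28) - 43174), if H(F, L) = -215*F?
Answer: I*√34789 ≈ 186.52*I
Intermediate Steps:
√(H(-39, 28) - 43174) = √(-215*(-39) - 43174) = √(8385 - 43174) = √(-34789) = I*√34789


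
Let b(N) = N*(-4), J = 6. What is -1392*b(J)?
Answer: 33408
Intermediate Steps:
b(N) = -4*N
-1392*b(J) = -(-5568)*6 = -1392*(-24) = 33408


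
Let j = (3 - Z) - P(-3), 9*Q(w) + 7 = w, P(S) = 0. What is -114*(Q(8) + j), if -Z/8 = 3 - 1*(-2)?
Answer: -14744/3 ≈ -4914.7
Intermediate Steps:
Z = -40 (Z = -8*(3 - 1*(-2)) = -8*(3 + 2) = -8*5 = -40)
Q(w) = -7/9 + w/9
j = 43 (j = (3 - 1*(-40)) - 1*0 = (3 + 40) + 0 = 43 + 0 = 43)
-114*(Q(8) + j) = -114*((-7/9 + (⅑)*8) + 43) = -114*((-7/9 + 8/9) + 43) = -114*(⅑ + 43) = -114*388/9 = -14744/3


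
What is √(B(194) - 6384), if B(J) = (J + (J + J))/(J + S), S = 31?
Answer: I*√1435818/15 ≈ 79.884*I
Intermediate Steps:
B(J) = 3*J/(31 + J) (B(J) = (J + (J + J))/(J + 31) = (J + 2*J)/(31 + J) = (3*J)/(31 + J) = 3*J/(31 + J))
√(B(194) - 6384) = √(3*194/(31 + 194) - 6384) = √(3*194/225 - 6384) = √(3*194*(1/225) - 6384) = √(194/75 - 6384) = √(-478606/75) = I*√1435818/15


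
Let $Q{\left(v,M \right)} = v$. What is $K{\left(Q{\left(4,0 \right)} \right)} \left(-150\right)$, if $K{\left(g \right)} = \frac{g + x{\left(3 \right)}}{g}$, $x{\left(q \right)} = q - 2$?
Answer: $- \frac{375}{2} \approx -187.5$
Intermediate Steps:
$x{\left(q \right)} = -2 + q$ ($x{\left(q \right)} = q - 2 = -2 + q$)
$K{\left(g \right)} = \frac{1 + g}{g}$ ($K{\left(g \right)} = \frac{g + \left(-2 + 3\right)}{g} = \frac{g + 1}{g} = \frac{1 + g}{g}$)
$K{\left(Q{\left(4,0 \right)} \right)} \left(-150\right) = \frac{1 + 4}{4} \left(-150\right) = \frac{1}{4} \cdot 5 \left(-150\right) = \frac{5}{4} \left(-150\right) = - \frac{375}{2}$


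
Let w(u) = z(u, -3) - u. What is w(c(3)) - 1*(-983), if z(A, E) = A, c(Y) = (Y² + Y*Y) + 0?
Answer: 983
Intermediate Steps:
c(Y) = 2*Y² (c(Y) = (Y² + Y²) + 0 = 2*Y² + 0 = 2*Y²)
w(u) = 0 (w(u) = u - u = 0)
w(c(3)) - 1*(-983) = 0 - 1*(-983) = 0 + 983 = 983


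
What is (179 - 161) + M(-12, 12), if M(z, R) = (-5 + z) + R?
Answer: 13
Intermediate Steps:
M(z, R) = -5 + R + z
(179 - 161) + M(-12, 12) = (179 - 161) + (-5 + 12 - 12) = 18 - 5 = 13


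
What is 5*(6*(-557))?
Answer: -16710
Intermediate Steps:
5*(6*(-557)) = 5*(-3342) = -16710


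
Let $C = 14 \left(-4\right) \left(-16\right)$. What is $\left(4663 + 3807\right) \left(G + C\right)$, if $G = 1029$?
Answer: $16304750$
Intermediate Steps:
$C = 896$ ($C = \left(-56\right) \left(-16\right) = 896$)
$\left(4663 + 3807\right) \left(G + C\right) = \left(4663 + 3807\right) \left(1029 + 896\right) = 8470 \cdot 1925 = 16304750$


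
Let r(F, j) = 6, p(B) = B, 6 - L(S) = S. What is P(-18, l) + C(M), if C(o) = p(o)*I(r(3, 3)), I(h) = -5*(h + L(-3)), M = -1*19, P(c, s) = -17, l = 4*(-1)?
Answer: 1408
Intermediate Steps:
l = -4
L(S) = 6 - S
M = -19
I(h) = -45 - 5*h (I(h) = -5*(h + (6 - 1*(-3))) = -5*(h + (6 + 3)) = -5*(h + 9) = -5*(9 + h) = -45 - 5*h)
C(o) = -75*o (C(o) = o*(-45 - 5*6) = o*(-45 - 30) = o*(-75) = -75*o)
P(-18, l) + C(M) = -17 - 75*(-19) = -17 + 1425 = 1408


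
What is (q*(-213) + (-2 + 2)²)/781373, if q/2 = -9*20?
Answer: 76680/781373 ≈ 0.098135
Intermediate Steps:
q = -360 (q = 2*(-9*20) = 2*(-180) = -360)
(q*(-213) + (-2 + 2)²)/781373 = (-360*(-213) + (-2 + 2)²)/781373 = (76680 + 0²)*(1/781373) = (76680 + 0)*(1/781373) = 76680*(1/781373) = 76680/781373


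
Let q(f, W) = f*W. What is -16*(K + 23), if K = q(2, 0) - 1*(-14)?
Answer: -592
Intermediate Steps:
q(f, W) = W*f
K = 14 (K = 0*2 - 1*(-14) = 0 + 14 = 14)
-16*(K + 23) = -16*(14 + 23) = -16*37 = -592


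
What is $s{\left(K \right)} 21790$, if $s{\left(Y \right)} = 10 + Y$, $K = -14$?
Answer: $-87160$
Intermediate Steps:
$s{\left(K \right)} 21790 = \left(10 - 14\right) 21790 = \left(-4\right) 21790 = -87160$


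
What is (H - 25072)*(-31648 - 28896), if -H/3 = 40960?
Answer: 8957605888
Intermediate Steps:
H = -122880 (H = -3*40960 = -122880)
(H - 25072)*(-31648 - 28896) = (-122880 - 25072)*(-31648 - 28896) = -147952*(-60544) = 8957605888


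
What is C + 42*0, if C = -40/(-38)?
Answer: 20/19 ≈ 1.0526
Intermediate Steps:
C = 20/19 (C = -40*(-1/38) = 20/19 ≈ 1.0526)
C + 42*0 = 20/19 + 42*0 = 20/19 + 0 = 20/19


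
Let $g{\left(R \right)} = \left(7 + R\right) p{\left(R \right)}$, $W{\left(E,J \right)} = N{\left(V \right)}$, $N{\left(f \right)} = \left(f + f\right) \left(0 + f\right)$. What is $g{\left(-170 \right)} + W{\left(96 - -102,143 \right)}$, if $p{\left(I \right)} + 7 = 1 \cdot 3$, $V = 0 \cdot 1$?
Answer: $652$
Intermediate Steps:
$V = 0$
$p{\left(I \right)} = -4$ ($p{\left(I \right)} = -7 + 1 \cdot 3 = -7 + 3 = -4$)
$N{\left(f \right)} = 2 f^{2}$ ($N{\left(f \right)} = 2 f f = 2 f^{2}$)
$W{\left(E,J \right)} = 0$ ($W{\left(E,J \right)} = 2 \cdot 0^{2} = 2 \cdot 0 = 0$)
$g{\left(R \right)} = -28 - 4 R$ ($g{\left(R \right)} = \left(7 + R\right) \left(-4\right) = -28 - 4 R$)
$g{\left(-170 \right)} + W{\left(96 - -102,143 \right)} = \left(-28 - -680\right) + 0 = \left(-28 + 680\right) + 0 = 652 + 0 = 652$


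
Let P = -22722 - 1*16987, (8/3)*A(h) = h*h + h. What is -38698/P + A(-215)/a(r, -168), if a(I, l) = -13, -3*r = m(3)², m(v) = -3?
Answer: -2738504339/2064868 ≈ -1326.2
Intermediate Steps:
A(h) = 3*h/8 + 3*h²/8 (A(h) = 3*(h*h + h)/8 = 3*(h² + h)/8 = 3*(h + h²)/8 = 3*h/8 + 3*h²/8)
P = -39709 (P = -22722 - 16987 = -39709)
r = -3 (r = -⅓*(-3)² = -⅓*9 = -3)
-38698/P + A(-215)/a(r, -168) = -38698/(-39709) + ((3/8)*(-215)*(1 - 215))/(-13) = -38698*(-1/39709) + ((3/8)*(-215)*(-214))*(-1/13) = 38698/39709 + (69015/4)*(-1/13) = 38698/39709 - 69015/52 = -2738504339/2064868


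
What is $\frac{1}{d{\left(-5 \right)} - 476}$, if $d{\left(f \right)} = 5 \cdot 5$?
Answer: $- \frac{1}{451} \approx -0.0022173$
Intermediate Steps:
$d{\left(f \right)} = 25$
$\frac{1}{d{\left(-5 \right)} - 476} = \frac{1}{25 - 476} = \frac{1}{-451} = - \frac{1}{451}$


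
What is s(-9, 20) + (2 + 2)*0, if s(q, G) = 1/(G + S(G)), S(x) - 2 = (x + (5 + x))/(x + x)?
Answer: 8/185 ≈ 0.043243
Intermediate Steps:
S(x) = 2 + (5 + 2*x)/(2*x) (S(x) = 2 + (x + (5 + x))/(x + x) = 2 + (5 + 2*x)/((2*x)) = 2 + (5 + 2*x)*(1/(2*x)) = 2 + (5 + 2*x)/(2*x))
s(q, G) = 1/(3 + G + 5/(2*G)) (s(q, G) = 1/(G + (3 + 5/(2*G))) = 1/(3 + G + 5/(2*G)))
s(-9, 20) + (2 + 2)*0 = 2*20/(5 + 2*20² + 6*20) + (2 + 2)*0 = 2*20/(5 + 2*400 + 120) + 4*0 = 2*20/(5 + 800 + 120) + 0 = 2*20/925 + 0 = 2*20*(1/925) + 0 = 8/185 + 0 = 8/185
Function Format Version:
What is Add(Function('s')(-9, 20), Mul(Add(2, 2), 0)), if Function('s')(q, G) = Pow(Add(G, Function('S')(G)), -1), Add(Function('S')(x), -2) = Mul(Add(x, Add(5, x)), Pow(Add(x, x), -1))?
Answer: Rational(8, 185) ≈ 0.043243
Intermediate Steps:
Function('S')(x) = Add(2, Mul(Rational(1, 2), Pow(x, -1), Add(5, Mul(2, x)))) (Function('S')(x) = Add(2, Mul(Add(x, Add(5, x)), Pow(Add(x, x), -1))) = Add(2, Mul(Add(5, Mul(2, x)), Pow(Mul(2, x), -1))) = Add(2, Mul(Add(5, Mul(2, x)), Mul(Rational(1, 2), Pow(x, -1)))) = Add(2, Mul(Rational(1, 2), Pow(x, -1), Add(5, Mul(2, x)))))
Function('s')(q, G) = Pow(Add(3, G, Mul(Rational(5, 2), Pow(G, -1))), -1) (Function('s')(q, G) = Pow(Add(G, Add(3, Mul(Rational(5, 2), Pow(G, -1)))), -1) = Pow(Add(3, G, Mul(Rational(5, 2), Pow(G, -1))), -1))
Add(Function('s')(-9, 20), Mul(Add(2, 2), 0)) = Add(Mul(2, 20, Pow(Add(5, Mul(2, Pow(20, 2)), Mul(6, 20)), -1)), Mul(Add(2, 2), 0)) = Add(Mul(2, 20, Pow(Add(5, Mul(2, 400), 120), -1)), Mul(4, 0)) = Add(Mul(2, 20, Pow(Add(5, 800, 120), -1)), 0) = Add(Mul(2, 20, Pow(925, -1)), 0) = Add(Mul(2, 20, Rational(1, 925)), 0) = Add(Rational(8, 185), 0) = Rational(8, 185)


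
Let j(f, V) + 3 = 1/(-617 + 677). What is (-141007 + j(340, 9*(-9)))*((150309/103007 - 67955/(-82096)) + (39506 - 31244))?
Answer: -84468969637603203341/72483965760 ≈ -1.1653e+9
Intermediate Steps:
j(f, V) = -179/60 (j(f, V) = -3 + 1/(-617 + 677) = -3 + 1/60 = -179/60)
(-141007 + j(340, 9*(-9)))*((150309/103007 - 67955/(-82096)) + (39506 - 31244)) = (-141007 - 179/60)*((150309/103007 - 67955/(-82096)) + (39506 - 31244)) = -8460599*((150309*(1/103007) - 67955*(-1/82096)) + 8262)/60 = -8460599*((150309/103007 + 67955/82096) + 8262)/60 = -8460599*(19339608349/8456462672 + 8262)/60 = -8460599/60*69886634204413/8456462672 = -84468969637603203341/72483965760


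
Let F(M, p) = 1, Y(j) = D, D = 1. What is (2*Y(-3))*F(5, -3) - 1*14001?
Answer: -13999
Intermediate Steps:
Y(j) = 1
(2*Y(-3))*F(5, -3) - 1*14001 = (2*1)*1 - 1*14001 = 2*1 - 14001 = 2 - 14001 = -13999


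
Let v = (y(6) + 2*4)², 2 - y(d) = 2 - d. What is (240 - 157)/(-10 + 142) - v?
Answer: -25789/132 ≈ -195.37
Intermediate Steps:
y(d) = d (y(d) = 2 - (2 - d) = 2 + (-2 + d) = d)
v = 196 (v = (6 + 2*4)² = (6 + 8)² = 14² = 196)
(240 - 157)/(-10 + 142) - v = (240 - 157)/(-10 + 142) - 1*196 = 83/132 - 196 = -25789/132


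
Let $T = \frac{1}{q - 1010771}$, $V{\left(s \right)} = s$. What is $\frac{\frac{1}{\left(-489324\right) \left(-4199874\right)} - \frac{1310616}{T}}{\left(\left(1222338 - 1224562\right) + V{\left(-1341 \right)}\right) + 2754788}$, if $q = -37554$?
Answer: $\frac{2823606590566087406203201}{5654036035488550248} \approx 4.994 \cdot 10^{5}$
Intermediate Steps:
$T = - \frac{1}{1048325}$ ($T = \frac{1}{-37554 - 1010771} = \frac{1}{-1048325} = - \frac{1}{1048325} \approx -9.539 \cdot 10^{-7}$)
$\frac{\frac{1}{\left(-489324\right) \left(-4199874\right)} - \frac{1310616}{T}}{\left(\left(1222338 - 1224562\right) + V{\left(-1341 \right)}\right) + 2754788} = \frac{\frac{1}{\left(-489324\right) \left(-4199874\right)} - \frac{1310616}{- \frac{1}{1048325}}}{\left(\left(1222338 - 1224562\right) - 1341\right) + 2754788} = \frac{\left(- \frac{1}{489324}\right) \left(- \frac{1}{4199874}\right) - -1373951518200}{\left(\left(1222338 - 1224562\right) - 1341\right) + 2754788} = \frac{\frac{1}{2055099145176} + 1373951518200}{\left(-2224 - 1341\right) + 2754788} = \frac{2823606590566087406203201}{2055099145176 \left(-3565 + 2754788\right)} = \frac{2823606590566087406203201}{2055099145176 \cdot 2751223} = \frac{2823606590566087406203201}{2055099145176} \cdot \frac{1}{2751223} = \frac{2823606590566087406203201}{5654036035488550248}$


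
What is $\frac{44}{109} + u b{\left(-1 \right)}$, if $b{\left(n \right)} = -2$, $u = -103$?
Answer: $\frac{22498}{109} \approx 206.4$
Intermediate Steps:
$\frac{44}{109} + u b{\left(-1 \right)} = \frac{44}{109} - -206 = 44 \cdot \frac{1}{109} + 206 = \frac{44}{109} + 206 = \frac{22498}{109}$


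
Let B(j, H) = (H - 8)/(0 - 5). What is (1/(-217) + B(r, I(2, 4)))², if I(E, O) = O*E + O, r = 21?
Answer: 762129/1177225 ≈ 0.64739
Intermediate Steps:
I(E, O) = O + E*O (I(E, O) = E*O + O = O + E*O)
B(j, H) = 8/5 - H/5 (B(j, H) = (-8 + H)/(-5) = (-8 + H)*(-⅕) = 8/5 - H/5)
(1/(-217) + B(r, I(2, 4)))² = (1/(-217) + (8/5 - 4*(1 + 2)/5))² = (-1/217 + (8/5 - 4*3/5))² = (-1/217 + (8/5 - ⅕*12))² = (-1/217 + (8/5 - 12/5))² = (-1/217 - ⅘)² = (-873/1085)² = 762129/1177225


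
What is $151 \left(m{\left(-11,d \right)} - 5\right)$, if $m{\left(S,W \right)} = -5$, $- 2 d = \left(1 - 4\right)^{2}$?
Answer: $-1510$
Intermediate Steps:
$d = - \frac{9}{2}$ ($d = - \frac{\left(1 - 4\right)^{2}}{2} = - \frac{\left(-3\right)^{2}}{2} = \left(- \frac{1}{2}\right) 9 = - \frac{9}{2} \approx -4.5$)
$151 \left(m{\left(-11,d \right)} - 5\right) = 151 \left(-5 - 5\right) = 151 \left(-10\right) = -1510$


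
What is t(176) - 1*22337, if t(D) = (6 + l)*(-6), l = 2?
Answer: -22385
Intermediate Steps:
t(D) = -48 (t(D) = (6 + 2)*(-6) = 8*(-6) = -48)
t(176) - 1*22337 = -48 - 1*22337 = -48 - 22337 = -22385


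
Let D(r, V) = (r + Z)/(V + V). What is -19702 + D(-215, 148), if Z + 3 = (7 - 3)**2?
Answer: -2915997/148 ≈ -19703.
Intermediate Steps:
Z = 13 (Z = -3 + (7 - 3)**2 = -3 + 4**2 = -3 + 16 = 13)
D(r, V) = (13 + r)/(2*V) (D(r, V) = (r + 13)/(V + V) = (13 + r)/((2*V)) = (13 + r)*(1/(2*V)) = (13 + r)/(2*V))
-19702 + D(-215, 148) = -19702 + (1/2)*(13 - 215)/148 = -19702 + (1/2)*(1/148)*(-202) = -19702 - 101/148 = -2915997/148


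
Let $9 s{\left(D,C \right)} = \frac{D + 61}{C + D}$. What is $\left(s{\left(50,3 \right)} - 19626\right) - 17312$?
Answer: $- \frac{5873105}{159} \approx -36938.0$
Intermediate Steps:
$s{\left(D,C \right)} = \frac{61 + D}{9 \left(C + D\right)}$ ($s{\left(D,C \right)} = \frac{\left(D + 61\right) \frac{1}{C + D}}{9} = \frac{\left(61 + D\right) \frac{1}{C + D}}{9} = \frac{\frac{1}{C + D} \left(61 + D\right)}{9} = \frac{61 + D}{9 \left(C + D\right)}$)
$\left(s{\left(50,3 \right)} - 19626\right) - 17312 = \left(\frac{61 + 50}{9 \left(3 + 50\right)} - 19626\right) - 17312 = \left(\frac{1}{9} \cdot \frac{1}{53} \cdot 111 - 19626\right) - 17312 = \left(\frac{37}{159} - 19626\right) - 17312 = - \frac{3120497}{159} - 17312 = - \frac{5873105}{159}$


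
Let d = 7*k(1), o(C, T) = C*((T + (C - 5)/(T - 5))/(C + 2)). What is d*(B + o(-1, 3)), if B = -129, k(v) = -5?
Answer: 4725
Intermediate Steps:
o(C, T) = C*(T + (-5 + C)/(-5 + T))/(2 + C) (o(C, T) = C*((T + (-5 + C)/(-5 + T))/(2 + C)) = C*(T + (-5 + C)/(-5 + T))/(2 + C))
d = -35 (d = 7*(-5) = -35)
d*(B + o(-1, 3)) = -35*(-129 - (-5 - 1 + 3**2 - 5*3)/(-10 - 5*(-1) + 2*3 - 1*3)) = -35*(-129 - (-5 - 1 + 9 - 15)/(-10 + 5 + 6 - 3)) = -35*(-129 - 1*(-12)/(-2)) = -35*(-129 - 1*(-1/2)*(-12)) = -35*(-129 - 6) = -35*(-135) = 4725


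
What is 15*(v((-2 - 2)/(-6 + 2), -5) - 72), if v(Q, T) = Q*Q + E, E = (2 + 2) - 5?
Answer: -1080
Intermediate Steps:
E = -1 (E = 4 - 5 = -1)
v(Q, T) = -1 + Q**2 (v(Q, T) = Q*Q - 1 = Q**2 - 1 = -1 + Q**2)
15*(v((-2 - 2)/(-6 + 2), -5) - 72) = 15*((-1 + ((-2 - 2)/(-6 + 2))**2) - 72) = 15*((-1 + (-4/(-4))**2) - 72) = 15*((-1 + (-4*(-1/4))**2) - 72) = 15*((-1 + 1**2) - 72) = 15*((-1 + 1) - 72) = 15*(0 - 72) = 15*(-72) = -1080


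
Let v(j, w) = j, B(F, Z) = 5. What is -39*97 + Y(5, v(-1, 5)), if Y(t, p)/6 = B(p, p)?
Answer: -3753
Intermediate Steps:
Y(t, p) = 30 (Y(t, p) = 6*5 = 30)
-39*97 + Y(5, v(-1, 5)) = -39*97 + 30 = -3783 + 30 = -3753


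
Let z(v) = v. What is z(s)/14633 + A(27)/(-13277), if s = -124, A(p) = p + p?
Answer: -2436530/194282341 ≈ -0.012541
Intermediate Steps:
A(p) = 2*p
z(s)/14633 + A(27)/(-13277) = -124/14633 + (2*27)/(-13277) = -124*1/14633 + 54*(-1/13277) = -124/14633 - 54/13277 = -2436530/194282341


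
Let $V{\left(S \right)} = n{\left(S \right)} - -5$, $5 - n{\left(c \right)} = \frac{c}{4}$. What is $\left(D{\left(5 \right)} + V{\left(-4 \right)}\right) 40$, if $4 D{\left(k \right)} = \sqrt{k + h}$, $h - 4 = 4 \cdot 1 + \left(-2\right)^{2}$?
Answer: $440 + 10 \sqrt{17} \approx 481.23$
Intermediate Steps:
$n{\left(c \right)} = 5 - \frac{c}{4}$
$h = 12$ ($h = 4 + \left(4 \cdot 1 + \left(-2\right)^{2}\right) = 4 + \left(4 + 4\right) = 4 + 8 = 12$)
$D{\left(k \right)} = \frac{\sqrt{12 + k}}{4}$ ($D{\left(k \right)} = \frac{\sqrt{k + 12}}{4} = \frac{\sqrt{12 + k}}{4}$)
$V{\left(S \right)} = 10 - \frac{S}{4}$ ($V{\left(S \right)} = \left(5 - \frac{S}{4}\right) - -5 = \left(5 - \frac{S}{4}\right) + 5 = 10 - \frac{S}{4}$)
$\left(D{\left(5 \right)} + V{\left(-4 \right)}\right) 40 = \left(\frac{\sqrt{12 + 5}}{4} + \left(10 - -1\right)\right) 40 = \left(\frac{\sqrt{17}}{4} + \left(10 + 1\right)\right) 40 = \left(\frac{\sqrt{17}}{4} + 11\right) 40 = \left(11 + \frac{\sqrt{17}}{4}\right) 40 = 440 + 10 \sqrt{17}$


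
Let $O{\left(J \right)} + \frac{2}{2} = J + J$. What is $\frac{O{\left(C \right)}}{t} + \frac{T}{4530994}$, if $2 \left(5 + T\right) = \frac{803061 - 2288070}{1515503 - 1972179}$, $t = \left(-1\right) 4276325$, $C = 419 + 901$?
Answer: $- \frac{10934396196597507}{17697111016293451600} \approx -0.00061786$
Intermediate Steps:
$C = 1320$
$O{\left(J \right)} = -1 + 2 J$ ($O{\left(J \right)} = -1 + \left(J + J\right) = -1 + 2 J$)
$t = -4276325$
$T = - \frac{3081751}{913352}$ ($T = -5 + \frac{\left(803061 - 2288070\right) \frac{1}{1515503 - 1972179}}{2} = -5 + \frac{\left(-1485009\right) \frac{1}{-456676}}{2} = -5 + \frac{\left(-1485009\right) \left(- \frac{1}{456676}\right)}{2} = -5 + \frac{1}{2} \cdot \frac{1485009}{456676} = -5 + \frac{1485009}{913352} = - \frac{3081751}{913352} \approx -3.3741$)
$\frac{O{\left(C \right)}}{t} + \frac{T}{4530994} = \frac{-1 + 2 \cdot 1320}{-4276325} - \frac{3081751}{913352 \cdot 4530994} = \left(-1 + 2640\right) \left(- \frac{1}{4276325}\right) - \frac{3081751}{4138392431888} = 2639 \left(- \frac{1}{4276325}\right) - \frac{3081751}{4138392431888} = - \frac{2639}{4276325} - \frac{3081751}{4138392431888} = - \frac{10934396196597507}{17697111016293451600}$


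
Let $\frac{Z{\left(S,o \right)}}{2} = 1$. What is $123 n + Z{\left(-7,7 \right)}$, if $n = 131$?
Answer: $16115$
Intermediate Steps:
$Z{\left(S,o \right)} = 2$ ($Z{\left(S,o \right)} = 2 \cdot 1 = 2$)
$123 n + Z{\left(-7,7 \right)} = 123 \cdot 131 + 2 = 16113 + 2 = 16115$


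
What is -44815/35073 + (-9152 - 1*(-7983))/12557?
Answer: -1394324/1017117 ≈ -1.3709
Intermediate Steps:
-44815/35073 + (-9152 - 1*(-7983))/12557 = -44815*1/35073 + (-9152 + 7983)*(1/12557) = -44815/35073 - 1169*1/12557 = -44815/35073 - 1169/12557 = -1394324/1017117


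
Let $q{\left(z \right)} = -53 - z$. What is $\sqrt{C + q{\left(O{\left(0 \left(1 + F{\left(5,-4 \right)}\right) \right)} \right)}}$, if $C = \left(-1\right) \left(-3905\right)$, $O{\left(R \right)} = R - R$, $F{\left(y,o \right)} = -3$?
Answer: $6 \sqrt{107} \approx 62.064$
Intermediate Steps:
$O{\left(R \right)} = 0$
$C = 3905$
$\sqrt{C + q{\left(O{\left(0 \left(1 + F{\left(5,-4 \right)}\right) \right)} \right)}} = \sqrt{3905 - 53} = \sqrt{3852} = 6 \sqrt{107}$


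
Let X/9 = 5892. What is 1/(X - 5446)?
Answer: 1/47582 ≈ 2.1016e-5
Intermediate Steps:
X = 53028 (X = 9*5892 = 53028)
1/(X - 5446) = 1/(53028 - 5446) = 1/47582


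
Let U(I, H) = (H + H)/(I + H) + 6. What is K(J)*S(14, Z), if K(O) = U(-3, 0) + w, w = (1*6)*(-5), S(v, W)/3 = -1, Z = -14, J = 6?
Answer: 72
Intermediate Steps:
S(v, W) = -3 (S(v, W) = 3*(-1) = -3)
w = -30 (w = 6*(-5) = -30)
U(I, H) = 6 + 2*H/(H + I) (U(I, H) = (2*H)/(H + I) + 6 = 2*H/(H + I) + 6 = 6 + 2*H/(H + I))
K(O) = -24 (K(O) = 2*(3*(-3) + 4*0)/(0 - 3) - 30 = 2*(-9 + 0)/(-3) - 30 = 2*(-1/3)*(-9) - 30 = 6 - 30 = -24)
K(J)*S(14, Z) = -24*(-3) = 72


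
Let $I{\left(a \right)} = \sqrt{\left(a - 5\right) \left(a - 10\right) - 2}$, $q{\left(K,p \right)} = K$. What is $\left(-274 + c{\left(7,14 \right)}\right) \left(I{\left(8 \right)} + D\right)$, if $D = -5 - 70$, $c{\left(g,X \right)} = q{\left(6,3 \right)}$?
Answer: $20100 - 536 i \sqrt{2} \approx 20100.0 - 758.02 i$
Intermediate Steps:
$c{\left(g,X \right)} = 6$
$D = -75$ ($D = -5 - 70 = -75$)
$I{\left(a \right)} = \sqrt{-2 + \left(-10 + a\right) \left(-5 + a\right)}$ ($I{\left(a \right)} = \sqrt{\left(-5 + a\right) \left(-10 + a\right) - 2} = \sqrt{\left(-10 + a\right) \left(-5 + a\right) - 2} = \sqrt{-2 + \left(-10 + a\right) \left(-5 + a\right)}$)
$\left(-274 + c{\left(7,14 \right)}\right) \left(I{\left(8 \right)} + D\right) = \left(-274 + 6\right) \left(\sqrt{48 + 8^{2} - 120} - 75\right) = - 268 \left(\sqrt{48 + 64 - 120} - 75\right) = - 268 \left(\sqrt{-8} - 75\right) = - 268 \left(2 i \sqrt{2} - 75\right) = - 268 \left(-75 + 2 i \sqrt{2}\right) = 20100 - 536 i \sqrt{2}$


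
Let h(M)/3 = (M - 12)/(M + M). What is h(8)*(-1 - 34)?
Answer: 105/4 ≈ 26.250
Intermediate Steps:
h(M) = 3*(-12 + M)/(2*M) (h(M) = 3*((M - 12)/(M + M)) = 3*((-12 + M)/((2*M))) = 3*((-12 + M)*(1/(2*M))) = 3*((-12 + M)/(2*M)) = 3*(-12 + M)/(2*M))
h(8)*(-1 - 34) = (3/2 - 18/8)*(-1 - 34) = (3/2 - 18*⅛)*(-35) = (3/2 - 9/4)*(-35) = -¾*(-35) = 105/4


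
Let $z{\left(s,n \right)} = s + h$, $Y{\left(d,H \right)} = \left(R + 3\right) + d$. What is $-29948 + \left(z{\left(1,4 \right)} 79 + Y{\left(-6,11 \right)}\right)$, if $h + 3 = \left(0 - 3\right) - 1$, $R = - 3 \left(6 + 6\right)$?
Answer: $-30461$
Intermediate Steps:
$R = -36$ ($R = \left(-3\right) 12 = -36$)
$Y{\left(d,H \right)} = -33 + d$ ($Y{\left(d,H \right)} = \left(-36 + 3\right) + d = -33 + d$)
$h = -7$ ($h = -3 + \left(\left(0 - 3\right) - 1\right) = -3 - 4 = -7$)
$z{\left(s,n \right)} = -7 + s$ ($z{\left(s,n \right)} = s - 7 = -7 + s$)
$-29948 + \left(z{\left(1,4 \right)} 79 + Y{\left(-6,11 \right)}\right) = -29948 + \left(\left(-7 + 1\right) 79 - 39\right) = -29948 - 513 = -30461$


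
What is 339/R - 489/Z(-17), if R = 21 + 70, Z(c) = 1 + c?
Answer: 49923/1456 ≈ 34.288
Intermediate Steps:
R = 91
339/R - 489/Z(-17) = 339/91 - 489/(1 - 17) = 339*(1/91) - 489/(-16) = 339/91 - 489*(-1/16) = 339/91 + 489/16 = 49923/1456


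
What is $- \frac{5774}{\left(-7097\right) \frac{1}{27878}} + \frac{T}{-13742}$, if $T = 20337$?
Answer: $\frac{2211872042735}{97526974} \approx 22680.0$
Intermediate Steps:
$- \frac{5774}{\left(-7097\right) \frac{1}{27878}} + \frac{T}{-13742} = - \frac{5774}{\left(-7097\right) \frac{1}{27878}} + \frac{20337}{-13742} = - \frac{5774}{\left(-7097\right) \frac{1}{27878}} + 20337 \left(- \frac{1}{13742}\right) = - \frac{5774}{- \frac{7097}{27878}} - \frac{20337}{13742} = \left(-5774\right) \left(- \frac{27878}{7097}\right) - \frac{20337}{13742} = \frac{160967572}{7097} - \frac{20337}{13742} = \frac{2211872042735}{97526974}$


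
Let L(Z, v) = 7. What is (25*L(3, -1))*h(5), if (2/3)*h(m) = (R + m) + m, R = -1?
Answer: 4725/2 ≈ 2362.5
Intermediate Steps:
h(m) = -3/2 + 3*m (h(m) = 3*((-1 + m) + m)/2 = 3*(-1 + 2*m)/2 = -3/2 + 3*m)
(25*L(3, -1))*h(5) = (25*7)*(-3/2 + 3*5) = 175*(-3/2 + 15) = 175*(27/2) = 4725/2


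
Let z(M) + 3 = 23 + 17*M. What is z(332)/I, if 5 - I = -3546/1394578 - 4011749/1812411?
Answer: 7158017373404256/9119433122059 ≈ 784.92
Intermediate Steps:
z(M) = 20 + 17*M (z(M) = -3 + (23 + 17*M) = 20 + 17*M)
I = 9119433122059/1263774253779 (I = 5 - (-3546/1394578 - 4011749/1812411) = 5 - (-3546*1/1394578 - 4011749*1/1812411) = 5 - (-1773/697289 - 4011749/1812411) = 5 - 1*(-2800561853164/1263774253779) = 5 + 2800561853164/1263774253779 = 9119433122059/1263774253779 ≈ 7.2160)
z(332)/I = (20 + 17*332)/(9119433122059/1263774253779) = (20 + 5644)*(1263774253779/9119433122059) = 5664*(1263774253779/9119433122059) = 7158017373404256/9119433122059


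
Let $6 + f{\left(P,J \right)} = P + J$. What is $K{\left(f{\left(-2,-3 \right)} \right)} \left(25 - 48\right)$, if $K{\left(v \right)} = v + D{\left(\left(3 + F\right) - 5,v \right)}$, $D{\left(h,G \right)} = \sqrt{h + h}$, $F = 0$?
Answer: $253 - 46 i \approx 253.0 - 46.0 i$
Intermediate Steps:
$f{\left(P,J \right)} = -6 + J + P$ ($f{\left(P,J \right)} = -6 + \left(P + J\right) = -6 + \left(J + P\right) = -6 + J + P$)
$D{\left(h,G \right)} = \sqrt{2} \sqrt{h}$ ($D{\left(h,G \right)} = \sqrt{2 h} = \sqrt{2} \sqrt{h}$)
$K{\left(v \right)} = v + 2 i$ ($K{\left(v \right)} = v + \sqrt{2} \sqrt{\left(3 + 0\right) - 5} = v + \sqrt{2} \sqrt{3 - 5} = v + \sqrt{2} \sqrt{-2} = v + \sqrt{2} i \sqrt{2} = v + 2 i$)
$K{\left(f{\left(-2,-3 \right)} \right)} \left(25 - 48\right) = \left(\left(-6 - 3 - 2\right) + 2 i\right) \left(25 - 48\right) = \left(-11 + 2 i\right) \left(-23\right) = 253 - 46 i$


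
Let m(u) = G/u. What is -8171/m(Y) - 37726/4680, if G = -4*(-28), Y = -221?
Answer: 81219967/5040 ≈ 16115.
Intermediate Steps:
G = 112
m(u) = 112/u
-8171/m(Y) - 37726/4680 = -8171/(112/(-221)) - 37726/4680 = -8171/(112*(-1/221)) - 37726*1/4680 = -8171/(-112/221) - 1451/180 = -8171*(-221/112) - 1451/180 = 1805791/112 - 1451/180 = 81219967/5040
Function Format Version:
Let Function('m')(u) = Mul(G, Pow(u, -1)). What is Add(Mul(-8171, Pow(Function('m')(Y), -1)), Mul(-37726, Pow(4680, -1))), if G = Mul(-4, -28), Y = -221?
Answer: Rational(81219967, 5040) ≈ 16115.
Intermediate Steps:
G = 112
Function('m')(u) = Mul(112, Pow(u, -1))
Add(Mul(-8171, Pow(Function('m')(Y), -1)), Mul(-37726, Pow(4680, -1))) = Add(Mul(-8171, Pow(Mul(112, Pow(-221, -1)), -1)), Mul(-37726, Pow(4680, -1))) = Add(Mul(-8171, Pow(Mul(112, Rational(-1, 221)), -1)), Mul(-37726, Rational(1, 4680))) = Add(Mul(-8171, Pow(Rational(-112, 221), -1)), Rational(-1451, 180)) = Add(Mul(-8171, Rational(-221, 112)), Rational(-1451, 180)) = Add(Rational(1805791, 112), Rational(-1451, 180)) = Rational(81219967, 5040)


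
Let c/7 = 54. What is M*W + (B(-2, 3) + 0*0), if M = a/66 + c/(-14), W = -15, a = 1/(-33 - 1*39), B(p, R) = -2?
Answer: 638357/1584 ≈ 403.00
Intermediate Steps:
c = 378 (c = 7*54 = 378)
a = -1/72 (a = 1/(-33 - 39) = 1/(-72) = -1/72 ≈ -0.013889)
M = -128305/4752 (M = -1/72/66 + 378/(-14) = -1/72*1/66 + 378*(-1/14) = -1/4752 - 27 = -128305/4752 ≈ -27.000)
M*W + (B(-2, 3) + 0*0) = -128305/4752*(-15) + (-2 + 0*0) = 641525/1584 + (-2 + 0) = 641525/1584 - 2 = 638357/1584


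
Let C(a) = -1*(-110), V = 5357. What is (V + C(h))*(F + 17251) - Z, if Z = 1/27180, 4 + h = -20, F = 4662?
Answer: 3256119723779/27180 ≈ 1.1980e+8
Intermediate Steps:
h = -24 (h = -4 - 20 = -24)
C(a) = 110
Z = 1/27180 ≈ 3.6792e-5
(V + C(h))*(F + 17251) - Z = (5357 + 110)*(4662 + 17251) - 1*1/27180 = 5467*21913 - 1/27180 = 119798371 - 1/27180 = 3256119723779/27180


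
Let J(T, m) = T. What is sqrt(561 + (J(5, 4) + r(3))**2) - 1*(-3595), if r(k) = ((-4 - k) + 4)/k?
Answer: 3595 + sqrt(577) ≈ 3619.0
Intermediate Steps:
r(k) = -1 (r(k) = (-k)/k = -1)
sqrt(561 + (J(5, 4) + r(3))**2) - 1*(-3595) = sqrt(561 + (5 - 1)**2) - 1*(-3595) = sqrt(561 + 4**2) + 3595 = sqrt(561 + 16) + 3595 = sqrt(577) + 3595 = 3595 + sqrt(577)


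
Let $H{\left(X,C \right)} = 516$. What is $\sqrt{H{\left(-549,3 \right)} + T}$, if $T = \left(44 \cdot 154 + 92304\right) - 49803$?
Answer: $\sqrt{49793} \approx 223.14$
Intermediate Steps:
$T = 49277$ ($T = \left(6776 + 92304\right) - 49803 = 99080 - 49803 = 49277$)
$\sqrt{H{\left(-549,3 \right)} + T} = \sqrt{516 + 49277} = \sqrt{49793}$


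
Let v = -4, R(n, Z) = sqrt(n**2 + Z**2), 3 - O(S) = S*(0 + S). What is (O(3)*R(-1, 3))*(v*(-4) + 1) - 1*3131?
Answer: -3131 - 102*sqrt(10) ≈ -3453.6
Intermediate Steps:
O(S) = 3 - S**2 (O(S) = 3 - S*(0 + S) = 3 - S*S = 3 - S**2)
R(n, Z) = sqrt(Z**2 + n**2)
(O(3)*R(-1, 3))*(v*(-4) + 1) - 1*3131 = ((3 - 1*3**2)*sqrt(3**2 + (-1)**2))*(-4*(-4) + 1) - 1*3131 = ((3 - 1*9)*sqrt(9 + 1))*(16 + 1) - 3131 = ((3 - 9)*sqrt(10))*17 - 3131 = -6*sqrt(10)*17 - 3131 = -102*sqrt(10) - 3131 = -3131 - 102*sqrt(10)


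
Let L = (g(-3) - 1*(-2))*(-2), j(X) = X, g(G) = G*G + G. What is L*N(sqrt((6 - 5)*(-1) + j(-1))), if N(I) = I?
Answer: -16*I*sqrt(2) ≈ -22.627*I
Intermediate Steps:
g(G) = G + G**2 (g(G) = G**2 + G = G + G**2)
L = -16 (L = (-3*(1 - 3) - 1*(-2))*(-2) = (-3*(-2) + 2)*(-2) = (6 + 2)*(-2) = 8*(-2) = -16)
L*N(sqrt((6 - 5)*(-1) + j(-1))) = -16*sqrt((6 - 5)*(-1) - 1) = -16*sqrt(1*(-1) - 1) = -16*sqrt(-1 - 1) = -16*I*sqrt(2)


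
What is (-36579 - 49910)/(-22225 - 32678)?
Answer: 86489/54903 ≈ 1.5753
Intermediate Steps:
(-36579 - 49910)/(-22225 - 32678) = -86489/(-54903) = -86489*(-1/54903) = 86489/54903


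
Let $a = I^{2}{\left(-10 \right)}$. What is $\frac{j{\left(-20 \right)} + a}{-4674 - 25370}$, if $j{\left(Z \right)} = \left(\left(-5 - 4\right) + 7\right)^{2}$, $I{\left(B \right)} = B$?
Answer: $- \frac{26}{7511} \approx -0.0034616$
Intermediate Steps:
$j{\left(Z \right)} = 4$ ($j{\left(Z \right)} = \left(\left(-5 - 4\right) + 7\right)^{2} = \left(-9 + 7\right)^{2} = \left(-2\right)^{2} = 4$)
$a = 100$ ($a = \left(-10\right)^{2} = 100$)
$\frac{j{\left(-20 \right)} + a}{-4674 - 25370} = \frac{4 + 100}{-4674 - 25370} = \frac{104}{-30044} = 104 \left(- \frac{1}{30044}\right) = - \frac{26}{7511}$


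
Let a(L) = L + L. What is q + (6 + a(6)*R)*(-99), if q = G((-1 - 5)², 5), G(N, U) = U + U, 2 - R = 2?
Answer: -584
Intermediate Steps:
a(L) = 2*L
R = 0 (R = 2 - 1*2 = 2 - 2 = 0)
G(N, U) = 2*U
q = 10 (q = 2*5 = 10)
q + (6 + a(6)*R)*(-99) = 10 + (6 + (2*6)*0)*(-99) = 10 + (6 + 12*0)*(-99) = 10 + (6 + 0)*(-99) = 10 + 6*(-99) = 10 - 594 = -584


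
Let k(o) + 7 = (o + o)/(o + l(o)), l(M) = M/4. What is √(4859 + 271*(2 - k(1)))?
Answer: 131*√10/5 ≈ 82.852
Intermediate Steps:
l(M) = M/4 (l(M) = M*(¼) = M/4)
k(o) = -27/5 (k(o) = -7 + (o + o)/(o + o/4) = -7 + (2*o)/((5*o/4)) = -7 + (2*o)*(4/(5*o)) = -7 + 8/5 = -27/5)
√(4859 + 271*(2 - k(1))) = √(4859 + 271*(2 - 1*(-27/5))) = √(4859 + 271*(2 + 27/5)) = √(4859 + 271*(37/5)) = √(4859 + 10027/5) = √(34322/5) = 131*√10/5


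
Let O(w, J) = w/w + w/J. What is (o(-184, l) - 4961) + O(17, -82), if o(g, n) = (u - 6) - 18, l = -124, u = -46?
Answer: -412477/82 ≈ -5030.2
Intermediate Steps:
O(w, J) = 1 + w/J
o(g, n) = -70 (o(g, n) = (-46 - 6) - 18 = -52 - 18 = -70)
(o(-184, l) - 4961) + O(17, -82) = (-70 - 4961) + (-82 + 17)/(-82) = -5031 - 1/82*(-65) = -5031 + 65/82 = -412477/82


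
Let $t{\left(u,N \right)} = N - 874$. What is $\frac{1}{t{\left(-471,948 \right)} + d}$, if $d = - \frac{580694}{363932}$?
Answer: $\frac{181966}{13175137} \approx 0.013811$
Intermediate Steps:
$d = - \frac{290347}{181966}$ ($d = \left(-580694\right) \frac{1}{363932} = - \frac{290347}{181966} \approx -1.5956$)
$t{\left(u,N \right)} = -874 + N$
$\frac{1}{t{\left(-471,948 \right)} + d} = \frac{1}{\left(-874 + 948\right) - \frac{290347}{181966}} = \frac{1}{74 - \frac{290347}{181966}} = \frac{1}{\frac{13175137}{181966}} = \frac{181966}{13175137}$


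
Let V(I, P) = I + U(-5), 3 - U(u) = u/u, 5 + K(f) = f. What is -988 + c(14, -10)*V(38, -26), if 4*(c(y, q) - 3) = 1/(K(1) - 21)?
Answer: -4342/5 ≈ -868.40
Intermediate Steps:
K(f) = -5 + f
U(u) = 2 (U(u) = 3 - u/u = 3 - 1*1 = 3 - 1 = 2)
V(I, P) = 2 + I (V(I, P) = I + 2 = 2 + I)
c(y, q) = 299/100 (c(y, q) = 3 + 1/(4*((-5 + 1) - 21)) = 3 + 1/(4*(-4 - 21)) = 3 + (1/4)/(-25) = 3 + (1/4)*(-1/25) = 3 - 1/100 = 299/100)
-988 + c(14, -10)*V(38, -26) = -988 + 299*(2 + 38)/100 = -988 + (299/100)*40 = -988 + 598/5 = -4342/5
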